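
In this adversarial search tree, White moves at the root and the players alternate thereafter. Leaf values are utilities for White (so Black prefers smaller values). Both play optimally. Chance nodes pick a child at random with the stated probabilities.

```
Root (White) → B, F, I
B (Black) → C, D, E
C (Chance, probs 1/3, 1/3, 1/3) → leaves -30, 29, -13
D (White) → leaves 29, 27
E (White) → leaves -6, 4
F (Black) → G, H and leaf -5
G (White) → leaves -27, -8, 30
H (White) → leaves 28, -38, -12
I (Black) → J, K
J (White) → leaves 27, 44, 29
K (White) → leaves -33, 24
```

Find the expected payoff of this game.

C (Chance): 1/3·-30 + 1/3·29 + 1/3·-13 = -4.67
D (White): max(29, 27) = 29
E (White): max(-6, 4) = 4
B (Black): min(-4.67, 29, 4) = -4.67
G (White): max(-27, -8, 30) = 30
H (White): max(28, -38, -12) = 28
F (Black): min(30, 28, -5) = -5
J (White): max(27, 44, 29) = 44
K (White): max(-33, 24) = 24
I (Black): min(44, 24) = 24
Root (White): max(-4.67, -5, 24) = 24

24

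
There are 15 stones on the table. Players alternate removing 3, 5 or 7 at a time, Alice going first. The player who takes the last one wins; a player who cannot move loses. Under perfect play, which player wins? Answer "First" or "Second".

Positions where the player to move wins (W) vs loses (L):
i:   0  1  2  3  4  5  6  7  8  9 10 11 12 13 14 15
     L  L  L  W  W  W  W  W  W  W  L  L  L  W  W  W
Position 15 is W, so the first player wins.

First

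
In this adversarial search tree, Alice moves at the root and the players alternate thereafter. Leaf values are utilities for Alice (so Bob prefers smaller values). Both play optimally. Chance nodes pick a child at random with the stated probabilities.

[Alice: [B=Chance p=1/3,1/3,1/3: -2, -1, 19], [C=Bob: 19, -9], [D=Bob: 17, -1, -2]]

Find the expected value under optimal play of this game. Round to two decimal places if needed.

B (Chance): 1/3·-2 + 1/3·-1 + 1/3·19 = 5.33
C (Bob): min(19, -9) = -9
D (Bob): min(17, -1, -2) = -2
Root (Alice): max(5.33, -9, -2) = 5.33

5.33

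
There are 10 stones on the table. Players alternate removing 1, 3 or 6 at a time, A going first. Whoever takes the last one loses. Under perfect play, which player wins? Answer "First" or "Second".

W/L table (W = player to move can force a win):
i:   0  1  2  3  4  5  6  7  8  9 10
     W  L  W  L  W  L  W  W  W  W  L
Position 10 is L, so the second player wins.

Second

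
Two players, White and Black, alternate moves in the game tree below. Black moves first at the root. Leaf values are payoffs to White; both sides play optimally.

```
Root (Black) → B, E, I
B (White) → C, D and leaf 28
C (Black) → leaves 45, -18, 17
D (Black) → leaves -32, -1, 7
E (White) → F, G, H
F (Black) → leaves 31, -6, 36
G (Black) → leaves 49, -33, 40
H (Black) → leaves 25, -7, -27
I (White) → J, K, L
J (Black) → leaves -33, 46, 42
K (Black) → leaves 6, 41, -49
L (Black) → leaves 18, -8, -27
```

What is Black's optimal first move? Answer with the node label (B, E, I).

I

C (Black): min(45, -18, 17) = -18
D (Black): min(-32, -1, 7) = -32
B (White): max(-18, -32, 28) = 28
F (Black): min(31, -6, 36) = -6
G (Black): min(49, -33, 40) = -33
H (Black): min(25, -7, -27) = -27
E (White): max(-6, -33, -27) = -6
J (Black): min(-33, 46, 42) = -33
K (Black): min(6, 41, -49) = -49
L (Black): min(18, -8, -27) = -27
I (White): max(-33, -49, -27) = -27
Root (Black): min(28, -6, -27) = -27
Black picks the child with the lowest value: I (value -27).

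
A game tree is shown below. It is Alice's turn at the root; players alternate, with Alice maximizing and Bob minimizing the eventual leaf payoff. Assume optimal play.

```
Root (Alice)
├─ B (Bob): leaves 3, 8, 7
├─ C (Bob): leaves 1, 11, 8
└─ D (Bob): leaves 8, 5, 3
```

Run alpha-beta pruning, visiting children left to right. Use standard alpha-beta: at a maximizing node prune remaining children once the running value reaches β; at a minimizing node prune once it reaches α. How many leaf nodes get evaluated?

B [α=-∞,β=+∞]: v=3
C [α=3,β=+∞]: v=1 after child 1 ≤ α → α-cutoff, skip 2
D [α=3,β=+∞]: v=3
Root [α=-∞,β=+∞]: v=3
Leaves evaluated: 7 of 9.

7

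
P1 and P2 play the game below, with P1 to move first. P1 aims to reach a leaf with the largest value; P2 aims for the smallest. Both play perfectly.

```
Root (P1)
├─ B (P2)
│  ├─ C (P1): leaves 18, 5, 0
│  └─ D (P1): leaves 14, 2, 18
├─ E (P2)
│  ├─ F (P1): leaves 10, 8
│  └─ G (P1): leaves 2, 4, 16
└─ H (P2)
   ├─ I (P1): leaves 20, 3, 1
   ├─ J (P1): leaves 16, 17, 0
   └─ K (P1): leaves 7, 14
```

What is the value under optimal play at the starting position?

18

C (P1): max(18, 5, 0) = 18
D (P1): max(14, 2, 18) = 18
B (P2): min(18, 18) = 18
F (P1): max(10, 8) = 10
G (P1): max(2, 4, 16) = 16
E (P2): min(10, 16) = 10
I (P1): max(20, 3, 1) = 20
J (P1): max(16, 17, 0) = 17
K (P1): max(7, 14) = 14
H (P2): min(20, 17, 14) = 14
Root (P1): max(18, 10, 14) = 18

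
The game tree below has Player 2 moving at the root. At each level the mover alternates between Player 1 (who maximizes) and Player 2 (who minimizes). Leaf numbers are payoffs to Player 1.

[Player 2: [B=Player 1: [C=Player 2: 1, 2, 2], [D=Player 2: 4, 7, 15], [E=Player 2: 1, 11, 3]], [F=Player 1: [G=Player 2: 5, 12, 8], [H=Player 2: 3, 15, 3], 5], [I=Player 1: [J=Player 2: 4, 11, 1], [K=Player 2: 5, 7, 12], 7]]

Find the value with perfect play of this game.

C (Player 2): min(1, 2, 2) = 1
D (Player 2): min(4, 7, 15) = 4
E (Player 2): min(1, 11, 3) = 1
B (Player 1): max(1, 4, 1) = 4
G (Player 2): min(5, 12, 8) = 5
H (Player 2): min(3, 15, 3) = 3
F (Player 1): max(5, 3, 5) = 5
J (Player 2): min(4, 11, 1) = 1
K (Player 2): min(5, 7, 12) = 5
I (Player 1): max(1, 5, 7) = 7
Root (Player 2): min(4, 5, 7) = 4

4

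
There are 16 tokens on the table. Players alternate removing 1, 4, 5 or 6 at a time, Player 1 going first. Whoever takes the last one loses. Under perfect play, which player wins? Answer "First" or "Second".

Mark each pile size as W (mover wins) or L (mover loses):
i:   0  1  2  3  4  5  6  7  8  9 10 11 12 13 14 15 16
     W  L  W  L  W  W  W  W  W  W  L  W  L  W  W  W  W
Position 16 is W, so the first player wins.

First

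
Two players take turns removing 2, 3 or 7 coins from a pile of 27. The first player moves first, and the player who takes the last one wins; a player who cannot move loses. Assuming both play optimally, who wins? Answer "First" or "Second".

Positions where the player to move wins (W) vs loses (L):
i:   0  1  2  3  4  5  6  7  8  9 10 11 12 13 14 15 16 17 18 19 20 21 22 23 24 25 26 27
     L  L  W  W  W  L  L  W  W  W  L  L  W  W  W  L  L  W  W  W  L  L  W  W  W  L  L  W
Position 27 is W, so the first player wins.

First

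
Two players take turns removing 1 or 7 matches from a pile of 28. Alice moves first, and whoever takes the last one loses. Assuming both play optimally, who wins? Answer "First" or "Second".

First

Compute winning (W) and losing (L) positions by backward induction:
i:   0  1  2  3  4  5  6  7  8  9 10 11 12 13 14 15 16 17 18 19 20 21 22 23 24 25 26 27 28
     W  L  W  L  W  L  W  L  W  L  W  L  W  L  W  L  W  L  W  L  W  L  W  L  W  L  W  L  W
Position 28 is W, so the first player wins.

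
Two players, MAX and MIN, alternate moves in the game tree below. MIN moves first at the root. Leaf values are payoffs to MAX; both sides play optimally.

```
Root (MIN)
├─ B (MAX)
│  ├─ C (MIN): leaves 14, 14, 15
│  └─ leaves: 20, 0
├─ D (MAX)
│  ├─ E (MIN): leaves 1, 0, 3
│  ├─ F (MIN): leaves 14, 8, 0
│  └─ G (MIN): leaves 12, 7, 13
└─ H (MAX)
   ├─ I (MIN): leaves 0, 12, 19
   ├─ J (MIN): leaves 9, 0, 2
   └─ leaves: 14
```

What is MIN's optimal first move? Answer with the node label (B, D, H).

C (MIN): min(14, 14, 15) = 14
B (MAX): max(14, 20, 0) = 20
E (MIN): min(1, 0, 3) = 0
F (MIN): min(14, 8, 0) = 0
G (MIN): min(12, 7, 13) = 7
D (MAX): max(0, 0, 7) = 7
I (MIN): min(0, 12, 19) = 0
J (MIN): min(9, 0, 2) = 0
H (MAX): max(0, 0, 14) = 14
Root (MIN): min(20, 7, 14) = 7
MIN picks the child with the lowest value: D (value 7).

D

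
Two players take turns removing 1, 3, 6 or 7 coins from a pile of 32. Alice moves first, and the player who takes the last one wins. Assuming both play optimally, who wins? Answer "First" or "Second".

i:   0  1  2  3  4  5  6  7  8  9 10 11 12 13 14 15 16 17 18 19 20 21 22 23 24 25 26 27 28 29 30 31 32
     L  W  L  W  L  W  W  W  W  W  W  W  L  W  L  W  L  W  W  W  W  W  W  W  L  W  L  W  L  W  W  W  W
Position 32 is W, so the first player wins.

First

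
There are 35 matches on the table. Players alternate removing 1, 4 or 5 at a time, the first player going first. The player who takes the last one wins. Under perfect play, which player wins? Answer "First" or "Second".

Positions where the player to move wins (W) vs loses (L):
i:   0  1  2  3  4  5  6  7  8  9 10 11 12 13 14 15 16 17 18 19 20 21 22 23 24 25 26 27 28 29 30 31 32 33 34 35
     L  W  L  W  W  W  W  W  L  W  L  W  W  W  W  W  L  W  L  W  W  W  W  W  L  W  L  W  W  W  W  W  L  W  L  W
Position 35 is W, so the first player wins.

First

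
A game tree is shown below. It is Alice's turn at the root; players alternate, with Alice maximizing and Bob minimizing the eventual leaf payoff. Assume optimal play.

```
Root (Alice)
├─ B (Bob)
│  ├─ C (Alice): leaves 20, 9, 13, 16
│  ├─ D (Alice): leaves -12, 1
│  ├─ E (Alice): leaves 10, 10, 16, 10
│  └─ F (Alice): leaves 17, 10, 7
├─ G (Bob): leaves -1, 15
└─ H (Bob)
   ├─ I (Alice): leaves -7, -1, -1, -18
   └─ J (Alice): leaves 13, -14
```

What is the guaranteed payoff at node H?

-1

I: max(-7, -1, -1, -18) = -1
J: max(13, -14) = 13
H: min(-1, 13) = -1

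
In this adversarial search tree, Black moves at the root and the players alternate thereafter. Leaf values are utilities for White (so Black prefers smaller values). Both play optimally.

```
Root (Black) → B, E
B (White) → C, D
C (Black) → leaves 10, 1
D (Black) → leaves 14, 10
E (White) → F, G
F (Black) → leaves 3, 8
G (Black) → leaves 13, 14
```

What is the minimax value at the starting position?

C (Black): min(10, 1) = 1
D (Black): min(14, 10) = 10
B (White): max(1, 10) = 10
F (Black): min(3, 8) = 3
G (Black): min(13, 14) = 13
E (White): max(3, 13) = 13
Root (Black): min(10, 13) = 10

10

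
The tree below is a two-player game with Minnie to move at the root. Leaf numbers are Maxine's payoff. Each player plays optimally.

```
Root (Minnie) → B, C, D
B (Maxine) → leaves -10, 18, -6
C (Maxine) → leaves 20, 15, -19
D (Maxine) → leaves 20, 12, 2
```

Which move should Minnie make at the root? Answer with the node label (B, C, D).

B (Maxine): max(-10, 18, -6) = 18
C (Maxine): max(20, 15, -19) = 20
D (Maxine): max(20, 12, 2) = 20
Root (Minnie): min(18, 20, 20) = 18
Minnie picks the child with the lowest value: B (value 18).

B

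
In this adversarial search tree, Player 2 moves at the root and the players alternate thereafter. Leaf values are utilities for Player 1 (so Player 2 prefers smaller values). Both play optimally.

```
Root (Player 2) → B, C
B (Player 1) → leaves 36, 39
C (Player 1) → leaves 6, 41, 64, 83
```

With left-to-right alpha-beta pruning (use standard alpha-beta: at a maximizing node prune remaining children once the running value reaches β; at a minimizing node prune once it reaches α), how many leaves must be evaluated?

4

B [α=-∞,β=+∞]: v=39
C [α=-∞,β=39]: v=41 after child 2 ≥ β → β-cutoff, skip 2
Root [α=-∞,β=+∞]: v=39
Leaves evaluated: 4 of 6.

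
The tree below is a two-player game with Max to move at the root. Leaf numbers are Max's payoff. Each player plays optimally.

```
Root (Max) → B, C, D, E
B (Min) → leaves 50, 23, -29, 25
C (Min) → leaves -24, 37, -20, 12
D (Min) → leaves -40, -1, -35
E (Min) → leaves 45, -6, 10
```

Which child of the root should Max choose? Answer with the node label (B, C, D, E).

E

B (Min): min(50, 23, -29, 25) = -29
C (Min): min(-24, 37, -20, 12) = -24
D (Min): min(-40, -1, -35) = -40
E (Min): min(45, -6, 10) = -6
Root (Max): max(-29, -24, -40, -6) = -6
Max picks the child with the highest value: E (value -6).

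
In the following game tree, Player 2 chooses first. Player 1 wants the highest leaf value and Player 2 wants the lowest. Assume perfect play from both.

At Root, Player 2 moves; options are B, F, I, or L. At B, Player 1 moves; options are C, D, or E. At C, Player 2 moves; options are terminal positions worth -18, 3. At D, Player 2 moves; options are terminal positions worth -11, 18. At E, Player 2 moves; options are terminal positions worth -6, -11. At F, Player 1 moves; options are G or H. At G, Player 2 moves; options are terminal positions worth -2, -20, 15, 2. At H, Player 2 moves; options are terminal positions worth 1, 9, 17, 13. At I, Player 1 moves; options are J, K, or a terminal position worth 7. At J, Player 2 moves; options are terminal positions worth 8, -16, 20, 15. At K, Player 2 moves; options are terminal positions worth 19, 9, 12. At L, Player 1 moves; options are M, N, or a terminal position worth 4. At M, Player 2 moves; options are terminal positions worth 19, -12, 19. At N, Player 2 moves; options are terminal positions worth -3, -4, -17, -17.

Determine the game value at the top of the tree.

-11

C (Player 2): min(-18, 3) = -18
D (Player 2): min(-11, 18) = -11
E (Player 2): min(-6, -11) = -11
B (Player 1): max(-18, -11, -11) = -11
G (Player 2): min(-2, -20, 15, 2) = -20
H (Player 2): min(1, 9, 17, 13) = 1
F (Player 1): max(-20, 1) = 1
J (Player 2): min(8, -16, 20, 15) = -16
K (Player 2): min(19, 9, 12) = 9
I (Player 1): max(-16, 9, 7) = 9
M (Player 2): min(19, -12, 19) = -12
N (Player 2): min(-3, -4, -17, -17) = -17
L (Player 1): max(-12, -17, 4) = 4
Root (Player 2): min(-11, 1, 9, 4) = -11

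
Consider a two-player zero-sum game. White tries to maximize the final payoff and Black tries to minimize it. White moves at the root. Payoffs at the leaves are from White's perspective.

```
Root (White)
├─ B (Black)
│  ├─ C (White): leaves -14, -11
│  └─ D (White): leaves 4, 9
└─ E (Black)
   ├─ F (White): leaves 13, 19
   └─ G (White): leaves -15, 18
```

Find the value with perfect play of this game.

18

C (White): max(-14, -11) = -11
D (White): max(4, 9) = 9
B (Black): min(-11, 9) = -11
F (White): max(13, 19) = 19
G (White): max(-15, 18) = 18
E (Black): min(19, 18) = 18
Root (White): max(-11, 18) = 18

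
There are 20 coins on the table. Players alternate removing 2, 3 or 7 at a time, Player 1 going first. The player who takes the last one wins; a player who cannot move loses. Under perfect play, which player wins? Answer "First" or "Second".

W/L table (W = player to move can force a win):
i:   0  1  2  3  4  5  6  7  8  9 10 11 12 13 14 15 16 17 18 19 20
     L  L  W  W  W  L  L  W  W  W  L  L  W  W  W  L  L  W  W  W  L
Position 20 is L, so the second player wins.

Second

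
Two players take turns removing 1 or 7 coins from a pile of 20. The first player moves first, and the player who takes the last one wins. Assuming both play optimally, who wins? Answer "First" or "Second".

Second

W/L table (W = player to move can force a win):
i:   0  1  2  3  4  5  6  7  8  9 10 11 12 13 14 15 16 17 18 19 20
     L  W  L  W  L  W  L  W  L  W  L  W  L  W  L  W  L  W  L  W  L
Position 20 is L, so the second player wins.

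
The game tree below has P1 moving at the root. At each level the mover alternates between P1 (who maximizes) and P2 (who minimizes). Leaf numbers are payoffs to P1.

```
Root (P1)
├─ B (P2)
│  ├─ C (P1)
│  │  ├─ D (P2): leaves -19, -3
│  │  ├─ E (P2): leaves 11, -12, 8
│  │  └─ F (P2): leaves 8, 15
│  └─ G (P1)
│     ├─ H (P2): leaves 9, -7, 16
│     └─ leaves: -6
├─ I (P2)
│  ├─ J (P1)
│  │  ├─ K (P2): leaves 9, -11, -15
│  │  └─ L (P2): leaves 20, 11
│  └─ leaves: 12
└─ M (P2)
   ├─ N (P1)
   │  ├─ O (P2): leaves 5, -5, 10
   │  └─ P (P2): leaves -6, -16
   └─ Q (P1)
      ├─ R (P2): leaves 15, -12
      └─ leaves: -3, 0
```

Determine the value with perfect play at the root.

D (P2): min(-19, -3) = -19
E (P2): min(11, -12, 8) = -12
F (P2): min(8, 15) = 8
C (P1): max(-19, -12, 8) = 8
H (P2): min(9, -7, 16) = -7
G (P1): max(-7, -6) = -6
B (P2): min(8, -6) = -6
K (P2): min(9, -11, -15) = -15
L (P2): min(20, 11) = 11
J (P1): max(-15, 11) = 11
I (P2): min(11, 12) = 11
O (P2): min(5, -5, 10) = -5
P (P2): min(-6, -16) = -16
N (P1): max(-5, -16) = -5
R (P2): min(15, -12) = -12
Q (P1): max(-12, -3, 0) = 0
M (P2): min(-5, 0) = -5
Root (P1): max(-6, 11, -5) = 11

11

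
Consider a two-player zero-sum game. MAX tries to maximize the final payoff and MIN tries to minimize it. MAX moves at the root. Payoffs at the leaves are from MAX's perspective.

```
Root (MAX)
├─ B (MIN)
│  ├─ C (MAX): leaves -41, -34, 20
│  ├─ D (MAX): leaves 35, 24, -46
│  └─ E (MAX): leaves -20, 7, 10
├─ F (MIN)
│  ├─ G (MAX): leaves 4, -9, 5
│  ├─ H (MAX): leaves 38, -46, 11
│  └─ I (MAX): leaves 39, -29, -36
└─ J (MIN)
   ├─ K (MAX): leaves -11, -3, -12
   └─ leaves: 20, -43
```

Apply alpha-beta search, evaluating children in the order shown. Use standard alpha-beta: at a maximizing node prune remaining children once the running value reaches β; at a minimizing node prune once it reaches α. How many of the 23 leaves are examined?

C [α=-∞,β=+∞]: v=20
D [α=-∞,β=20]: v=35 after child 1 ≥ β → β-cutoff, skip 2
E [α=-∞,β=20]: v=10
B [α=-∞,β=+∞]: v=10
G [α=10,β=+∞]: v=5
F [α=10,β=+∞]: v=5 after child 1 ≤ α → α-cutoff, skip 2
K [α=10,β=+∞]: v=-3
J [α=10,β=+∞]: v=-3 after child 1 ≤ α → α-cutoff, skip 2
Root [α=-∞,β=+∞]: v=10
Leaves evaluated: 13 of 23.

13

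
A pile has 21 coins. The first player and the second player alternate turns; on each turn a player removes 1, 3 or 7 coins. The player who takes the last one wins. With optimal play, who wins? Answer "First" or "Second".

Compute winning (W) and losing (L) positions by backward induction:
i:   0  1  2  3  4  5  6  7  8  9 10 11 12 13 14 15 16 17 18 19 20 21
     L  W  L  W  L  W  L  W  L  W  L  W  L  W  L  W  L  W  L  W  L  W
Position 21 is W, so the first player wins.

First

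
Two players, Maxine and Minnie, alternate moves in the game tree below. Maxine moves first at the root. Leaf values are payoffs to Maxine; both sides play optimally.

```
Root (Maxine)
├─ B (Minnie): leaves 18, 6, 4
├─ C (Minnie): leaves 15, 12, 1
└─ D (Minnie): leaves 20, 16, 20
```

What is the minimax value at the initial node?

16

B (Minnie): min(18, 6, 4) = 4
C (Minnie): min(15, 12, 1) = 1
D (Minnie): min(20, 16, 20) = 16
Root (Maxine): max(4, 1, 16) = 16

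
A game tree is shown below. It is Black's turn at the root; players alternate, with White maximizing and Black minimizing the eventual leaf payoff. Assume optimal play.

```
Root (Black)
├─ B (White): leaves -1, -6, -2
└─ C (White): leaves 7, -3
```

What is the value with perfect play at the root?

B (White): max(-1, -6, -2) = -1
C (White): max(7, -3) = 7
Root (Black): min(-1, 7) = -1

-1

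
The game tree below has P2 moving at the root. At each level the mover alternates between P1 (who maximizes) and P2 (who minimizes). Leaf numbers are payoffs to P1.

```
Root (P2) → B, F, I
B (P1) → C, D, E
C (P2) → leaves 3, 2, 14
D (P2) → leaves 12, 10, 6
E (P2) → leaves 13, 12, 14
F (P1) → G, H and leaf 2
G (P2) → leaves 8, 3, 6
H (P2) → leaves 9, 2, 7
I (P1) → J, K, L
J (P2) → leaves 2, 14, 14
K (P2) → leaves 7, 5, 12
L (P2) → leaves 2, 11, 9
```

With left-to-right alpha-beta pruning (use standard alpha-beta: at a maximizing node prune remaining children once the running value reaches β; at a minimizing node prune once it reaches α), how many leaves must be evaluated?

C [α=-∞,β=+∞]: v=2
D [α=2,β=+∞]: v=6
E [α=6,β=+∞]: v=12
B [α=-∞,β=+∞]: v=12
G [α=-∞,β=12]: v=3
H [α=3,β=12]: v=2 after child 2 ≤ α → α-cutoff, skip 1
F [α=-∞,β=12]: v=3
J [α=-∞,β=3]: v=2
K [α=2,β=3]: v=5
I [α=-∞,β=3]: v=5 after child 2 ≥ β → β-cutoff, skip 1
Root [α=-∞,β=+∞]: v=3
Leaves evaluated: 21 of 25.

21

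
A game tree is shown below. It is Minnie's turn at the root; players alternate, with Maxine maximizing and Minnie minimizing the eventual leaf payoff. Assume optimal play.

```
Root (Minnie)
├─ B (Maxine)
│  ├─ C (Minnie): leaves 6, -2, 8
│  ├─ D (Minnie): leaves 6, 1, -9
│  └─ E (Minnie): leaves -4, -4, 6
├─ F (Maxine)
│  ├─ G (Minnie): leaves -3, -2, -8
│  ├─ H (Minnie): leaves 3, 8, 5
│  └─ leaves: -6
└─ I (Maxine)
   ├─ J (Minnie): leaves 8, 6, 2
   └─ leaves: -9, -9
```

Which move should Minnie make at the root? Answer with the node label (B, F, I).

C (Minnie): min(6, -2, 8) = -2
D (Minnie): min(6, 1, -9) = -9
E (Minnie): min(-4, -4, 6) = -4
B (Maxine): max(-2, -9, -4) = -2
G (Minnie): min(-3, -2, -8) = -8
H (Minnie): min(3, 8, 5) = 3
F (Maxine): max(-8, 3, -6) = 3
J (Minnie): min(8, 6, 2) = 2
I (Maxine): max(2, -9, -9) = 2
Root (Minnie): min(-2, 3, 2) = -2
Minnie picks the child with the lowest value: B (value -2).

B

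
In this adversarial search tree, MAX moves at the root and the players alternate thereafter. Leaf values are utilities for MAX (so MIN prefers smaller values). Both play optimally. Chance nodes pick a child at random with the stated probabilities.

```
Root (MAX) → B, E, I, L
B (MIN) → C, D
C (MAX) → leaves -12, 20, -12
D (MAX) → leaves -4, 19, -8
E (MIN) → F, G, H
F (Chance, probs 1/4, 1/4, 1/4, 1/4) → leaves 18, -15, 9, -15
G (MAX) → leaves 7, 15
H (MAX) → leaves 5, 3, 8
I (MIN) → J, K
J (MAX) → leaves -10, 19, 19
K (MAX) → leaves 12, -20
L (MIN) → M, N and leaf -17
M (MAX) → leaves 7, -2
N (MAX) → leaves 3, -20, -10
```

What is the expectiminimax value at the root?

C (MAX): max(-12, 20, -12) = 20
D (MAX): max(-4, 19, -8) = 19
B (MIN): min(20, 19) = 19
F (Chance): 1/4·18 + 1/4·-15 + 1/4·9 + 1/4·-15 = -0.75
G (MAX): max(7, 15) = 15
H (MAX): max(5, 3, 8) = 8
E (MIN): min(-0.75, 15, 8) = -0.75
J (MAX): max(-10, 19, 19) = 19
K (MAX): max(12, -20) = 12
I (MIN): min(19, 12) = 12
M (MAX): max(7, -2) = 7
N (MAX): max(3, -20, -10) = 3
L (MIN): min(7, 3, -17) = -17
Root (MAX): max(19, -0.75, 12, -17) = 19

19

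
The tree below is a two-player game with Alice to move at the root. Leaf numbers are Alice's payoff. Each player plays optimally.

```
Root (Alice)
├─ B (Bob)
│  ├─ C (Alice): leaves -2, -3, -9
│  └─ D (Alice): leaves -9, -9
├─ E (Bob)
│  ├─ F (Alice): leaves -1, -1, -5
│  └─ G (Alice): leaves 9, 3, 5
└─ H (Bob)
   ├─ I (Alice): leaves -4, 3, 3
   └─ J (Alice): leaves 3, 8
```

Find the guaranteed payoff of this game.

C (Alice): max(-2, -3, -9) = -2
D (Alice): max(-9, -9) = -9
B (Bob): min(-2, -9) = -9
F (Alice): max(-1, -1, -5) = -1
G (Alice): max(9, 3, 5) = 9
E (Bob): min(-1, 9) = -1
I (Alice): max(-4, 3, 3) = 3
J (Alice): max(3, 8) = 8
H (Bob): min(3, 8) = 3
Root (Alice): max(-9, -1, 3) = 3

3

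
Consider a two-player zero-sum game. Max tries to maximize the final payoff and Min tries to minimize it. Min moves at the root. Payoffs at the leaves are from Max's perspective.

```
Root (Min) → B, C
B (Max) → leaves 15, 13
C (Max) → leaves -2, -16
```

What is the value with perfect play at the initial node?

-2

B (Max): max(15, 13) = 15
C (Max): max(-2, -16) = -2
Root (Min): min(15, -2) = -2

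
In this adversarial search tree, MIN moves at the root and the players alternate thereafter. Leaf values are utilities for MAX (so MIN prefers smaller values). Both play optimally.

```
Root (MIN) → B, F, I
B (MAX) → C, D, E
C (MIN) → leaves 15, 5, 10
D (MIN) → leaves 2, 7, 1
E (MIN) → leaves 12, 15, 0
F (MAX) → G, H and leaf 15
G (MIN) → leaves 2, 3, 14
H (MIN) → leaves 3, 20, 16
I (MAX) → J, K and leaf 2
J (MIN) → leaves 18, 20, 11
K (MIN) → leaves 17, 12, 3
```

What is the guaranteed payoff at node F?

G: min(2, 3, 14) = 2
H: min(3, 20, 16) = 3
F: max(2, 3, 15) = 15

15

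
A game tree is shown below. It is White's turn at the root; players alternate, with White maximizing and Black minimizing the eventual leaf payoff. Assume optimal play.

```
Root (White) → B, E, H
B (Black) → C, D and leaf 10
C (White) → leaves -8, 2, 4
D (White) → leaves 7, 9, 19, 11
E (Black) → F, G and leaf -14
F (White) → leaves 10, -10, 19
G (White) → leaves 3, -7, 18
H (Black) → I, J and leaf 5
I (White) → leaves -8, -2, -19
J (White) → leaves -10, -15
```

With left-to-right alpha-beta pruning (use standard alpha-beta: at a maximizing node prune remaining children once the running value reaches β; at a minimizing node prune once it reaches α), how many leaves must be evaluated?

15

C [α=-∞,β=+∞]: v=4
D [α=-∞,β=4]: v=7 after child 1 ≥ β → β-cutoff, skip 3
B [α=-∞,β=+∞]: v=4
F [α=4,β=+∞]: v=19
G [α=4,β=19]: v=18
E [α=4,β=+∞]: v=-14
I [α=4,β=+∞]: v=-2
H [α=4,β=+∞]: v=-2 after child 1 ≤ α → α-cutoff, skip 2
Root [α=-∞,β=+∞]: v=4
Leaves evaluated: 15 of 21.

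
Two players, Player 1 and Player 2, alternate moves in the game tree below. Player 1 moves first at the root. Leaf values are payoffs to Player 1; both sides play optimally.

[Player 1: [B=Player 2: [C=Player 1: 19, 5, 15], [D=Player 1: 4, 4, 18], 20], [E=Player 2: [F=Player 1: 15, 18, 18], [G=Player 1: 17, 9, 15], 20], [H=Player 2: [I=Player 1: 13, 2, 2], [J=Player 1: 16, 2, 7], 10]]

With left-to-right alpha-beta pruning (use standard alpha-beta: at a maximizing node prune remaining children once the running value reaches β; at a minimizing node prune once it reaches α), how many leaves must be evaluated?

C [α=-∞,β=+∞]: v=19
D [α=-∞,β=19]: v=18
B [α=-∞,β=+∞]: v=18
F [α=18,β=+∞]: v=18
E [α=18,β=+∞]: v=18 after child 1 ≤ α → α-cutoff, skip 2
I [α=18,β=+∞]: v=13
H [α=18,β=+∞]: v=13 after child 1 ≤ α → α-cutoff, skip 2
Root [α=-∞,β=+∞]: v=18
Leaves evaluated: 13 of 21.

13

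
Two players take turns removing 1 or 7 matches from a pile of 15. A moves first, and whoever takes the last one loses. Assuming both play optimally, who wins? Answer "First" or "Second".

i:   0  1  2  3  4  5  6  7  8  9 10 11 12 13 14 15
     W  L  W  L  W  L  W  L  W  L  W  L  W  L  W  L
Position 15 is L, so the second player wins.

Second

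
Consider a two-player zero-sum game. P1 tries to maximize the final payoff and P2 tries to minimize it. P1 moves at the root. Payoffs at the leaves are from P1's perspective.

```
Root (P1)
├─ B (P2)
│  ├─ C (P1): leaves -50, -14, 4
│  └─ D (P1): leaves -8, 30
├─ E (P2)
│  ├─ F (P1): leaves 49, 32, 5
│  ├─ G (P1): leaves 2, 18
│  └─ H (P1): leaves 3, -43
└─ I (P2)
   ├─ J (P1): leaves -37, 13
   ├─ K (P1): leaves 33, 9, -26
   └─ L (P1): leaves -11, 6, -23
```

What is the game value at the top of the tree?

6

C (P1): max(-50, -14, 4) = 4
D (P1): max(-8, 30) = 30
B (P2): min(4, 30) = 4
F (P1): max(49, 32, 5) = 49
G (P1): max(2, 18) = 18
H (P1): max(3, -43) = 3
E (P2): min(49, 18, 3) = 3
J (P1): max(-37, 13) = 13
K (P1): max(33, 9, -26) = 33
L (P1): max(-11, 6, -23) = 6
I (P2): min(13, 33, 6) = 6
Root (P1): max(4, 3, 6) = 6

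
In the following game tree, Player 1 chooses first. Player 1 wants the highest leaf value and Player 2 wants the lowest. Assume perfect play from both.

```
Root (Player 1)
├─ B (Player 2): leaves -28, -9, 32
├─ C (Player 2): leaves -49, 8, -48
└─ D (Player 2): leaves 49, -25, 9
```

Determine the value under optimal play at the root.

-25

B (Player 2): min(-28, -9, 32) = -28
C (Player 2): min(-49, 8, -48) = -49
D (Player 2): min(49, -25, 9) = -25
Root (Player 1): max(-28, -49, -25) = -25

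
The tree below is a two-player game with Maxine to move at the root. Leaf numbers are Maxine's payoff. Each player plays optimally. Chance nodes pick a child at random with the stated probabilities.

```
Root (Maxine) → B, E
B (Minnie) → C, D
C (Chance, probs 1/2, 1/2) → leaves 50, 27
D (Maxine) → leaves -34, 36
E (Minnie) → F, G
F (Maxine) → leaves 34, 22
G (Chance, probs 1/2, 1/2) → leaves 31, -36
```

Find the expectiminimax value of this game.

36

C (Chance): 1/2·50 + 1/2·27 = 38.5
D (Maxine): max(-34, 36) = 36
B (Minnie): min(38.5, 36) = 36
F (Maxine): max(34, 22) = 34
G (Chance): 1/2·31 + 1/2·-36 = -2.5
E (Minnie): min(34, -2.5) = -2.5
Root (Maxine): max(36, -2.5) = 36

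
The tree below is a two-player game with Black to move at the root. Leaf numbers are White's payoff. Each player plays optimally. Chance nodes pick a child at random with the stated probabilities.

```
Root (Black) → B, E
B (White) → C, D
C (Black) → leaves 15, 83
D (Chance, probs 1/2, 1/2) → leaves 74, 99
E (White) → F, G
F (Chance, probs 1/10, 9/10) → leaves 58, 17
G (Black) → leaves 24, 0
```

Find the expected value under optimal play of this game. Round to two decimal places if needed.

21.1

C (Black): min(15, 83) = 15
D (Chance): 1/2·74 + 1/2·99 = 86.5
B (White): max(15, 86.5) = 86.5
F (Chance): 1/10·58 + 9/10·17 = 21.1
G (Black): min(24, 0) = 0
E (White): max(21.1, 0) = 21.1
Root (Black): min(86.5, 21.1) = 21.1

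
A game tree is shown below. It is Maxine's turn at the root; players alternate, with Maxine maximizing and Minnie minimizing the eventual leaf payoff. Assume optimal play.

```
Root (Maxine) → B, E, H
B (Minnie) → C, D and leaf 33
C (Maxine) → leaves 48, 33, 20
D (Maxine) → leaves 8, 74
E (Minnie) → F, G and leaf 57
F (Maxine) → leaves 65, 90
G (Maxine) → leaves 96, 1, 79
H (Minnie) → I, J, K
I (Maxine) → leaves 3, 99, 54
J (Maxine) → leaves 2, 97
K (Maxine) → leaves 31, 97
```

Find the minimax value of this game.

97

C (Maxine): max(48, 33, 20) = 48
D (Maxine): max(8, 74) = 74
B (Minnie): min(48, 74, 33) = 33
F (Maxine): max(65, 90) = 90
G (Maxine): max(96, 1, 79) = 96
E (Minnie): min(90, 96, 57) = 57
I (Maxine): max(3, 99, 54) = 99
J (Maxine): max(2, 97) = 97
K (Maxine): max(31, 97) = 97
H (Minnie): min(99, 97, 97) = 97
Root (Maxine): max(33, 57, 97) = 97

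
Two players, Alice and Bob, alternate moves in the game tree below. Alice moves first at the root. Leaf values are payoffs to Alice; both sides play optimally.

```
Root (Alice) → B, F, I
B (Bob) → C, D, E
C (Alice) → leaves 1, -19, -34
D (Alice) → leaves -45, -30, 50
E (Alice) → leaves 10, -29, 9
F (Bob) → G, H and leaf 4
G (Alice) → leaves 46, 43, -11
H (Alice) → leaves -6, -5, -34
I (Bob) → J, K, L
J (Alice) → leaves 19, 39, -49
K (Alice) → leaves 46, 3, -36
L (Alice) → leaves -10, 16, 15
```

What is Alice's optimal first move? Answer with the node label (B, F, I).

I

C (Alice): max(1, -19, -34) = 1
D (Alice): max(-45, -30, 50) = 50
E (Alice): max(10, -29, 9) = 10
B (Bob): min(1, 50, 10) = 1
G (Alice): max(46, 43, -11) = 46
H (Alice): max(-6, -5, -34) = -5
F (Bob): min(46, -5, 4) = -5
J (Alice): max(19, 39, -49) = 39
K (Alice): max(46, 3, -36) = 46
L (Alice): max(-10, 16, 15) = 16
I (Bob): min(39, 46, 16) = 16
Root (Alice): max(1, -5, 16) = 16
Alice picks the child with the highest value: I (value 16).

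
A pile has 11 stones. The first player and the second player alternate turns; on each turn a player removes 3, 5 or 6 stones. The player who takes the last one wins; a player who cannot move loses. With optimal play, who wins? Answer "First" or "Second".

Mark each pile size as W (mover wins) or L (mover loses):
i:   0  1  2  3  4  5  6  7  8  9 10 11
     L  L  L  W  W  W  W  W  W  L  L  L
Position 11 is L, so the second player wins.

Second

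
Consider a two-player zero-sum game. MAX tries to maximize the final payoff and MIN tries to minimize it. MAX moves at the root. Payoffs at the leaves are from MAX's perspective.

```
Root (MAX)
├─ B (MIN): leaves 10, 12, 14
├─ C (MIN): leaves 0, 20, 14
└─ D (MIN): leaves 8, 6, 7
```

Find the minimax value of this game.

B (MIN): min(10, 12, 14) = 10
C (MIN): min(0, 20, 14) = 0
D (MIN): min(8, 6, 7) = 6
Root (MAX): max(10, 0, 6) = 10

10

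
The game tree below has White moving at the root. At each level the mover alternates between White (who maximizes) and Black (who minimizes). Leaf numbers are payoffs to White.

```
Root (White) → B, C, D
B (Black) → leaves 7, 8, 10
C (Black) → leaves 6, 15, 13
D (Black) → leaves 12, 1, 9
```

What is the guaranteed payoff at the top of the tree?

7

B (Black): min(7, 8, 10) = 7
C (Black): min(6, 15, 13) = 6
D (Black): min(12, 1, 9) = 1
Root (White): max(7, 6, 1) = 7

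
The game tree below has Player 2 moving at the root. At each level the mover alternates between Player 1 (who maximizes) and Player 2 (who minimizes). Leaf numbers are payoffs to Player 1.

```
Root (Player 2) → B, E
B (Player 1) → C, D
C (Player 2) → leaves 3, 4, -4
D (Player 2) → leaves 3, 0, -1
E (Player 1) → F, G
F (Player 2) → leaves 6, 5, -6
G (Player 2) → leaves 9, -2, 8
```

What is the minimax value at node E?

-2

F: min(6, 5, -6) = -6
G: min(9, -2, 8) = -2
E: max(-6, -2) = -2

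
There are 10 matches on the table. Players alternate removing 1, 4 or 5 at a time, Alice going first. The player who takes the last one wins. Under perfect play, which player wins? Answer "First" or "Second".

Positions where the player to move wins (W) vs loses (L):
i:   0  1  2  3  4  5  6  7  8  9 10
     L  W  L  W  W  W  W  W  L  W  L
Position 10 is L, so the second player wins.

Second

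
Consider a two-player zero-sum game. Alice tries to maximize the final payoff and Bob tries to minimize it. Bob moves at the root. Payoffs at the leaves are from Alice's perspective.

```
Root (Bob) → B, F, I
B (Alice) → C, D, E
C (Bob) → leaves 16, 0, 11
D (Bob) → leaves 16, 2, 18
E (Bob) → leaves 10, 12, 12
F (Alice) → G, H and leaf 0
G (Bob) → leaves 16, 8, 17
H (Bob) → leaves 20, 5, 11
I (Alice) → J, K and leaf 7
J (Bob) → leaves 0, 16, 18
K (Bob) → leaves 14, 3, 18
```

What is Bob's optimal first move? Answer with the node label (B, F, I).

I

C (Bob): min(16, 0, 11) = 0
D (Bob): min(16, 2, 18) = 2
E (Bob): min(10, 12, 12) = 10
B (Alice): max(0, 2, 10) = 10
G (Bob): min(16, 8, 17) = 8
H (Bob): min(20, 5, 11) = 5
F (Alice): max(8, 5, 0) = 8
J (Bob): min(0, 16, 18) = 0
K (Bob): min(14, 3, 18) = 3
I (Alice): max(0, 3, 7) = 7
Root (Bob): min(10, 8, 7) = 7
Bob picks the child with the lowest value: I (value 7).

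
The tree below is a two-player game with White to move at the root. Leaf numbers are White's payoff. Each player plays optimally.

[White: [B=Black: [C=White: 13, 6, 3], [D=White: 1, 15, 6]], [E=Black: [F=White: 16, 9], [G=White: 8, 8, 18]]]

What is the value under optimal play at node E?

16

F: max(16, 9) = 16
G: max(8, 8, 18) = 18
E: min(16, 18) = 16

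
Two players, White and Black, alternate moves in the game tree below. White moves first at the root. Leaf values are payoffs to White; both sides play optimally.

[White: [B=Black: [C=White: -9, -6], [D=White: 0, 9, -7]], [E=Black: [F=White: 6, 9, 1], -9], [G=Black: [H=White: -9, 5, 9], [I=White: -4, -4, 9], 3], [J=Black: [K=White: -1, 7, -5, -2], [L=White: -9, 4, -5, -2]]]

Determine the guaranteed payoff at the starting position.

4

C (White): max(-9, -6) = -6
D (White): max(0, 9, -7) = 9
B (Black): min(-6, 9) = -6
F (White): max(6, 9, 1) = 9
E (Black): min(9, -9) = -9
H (White): max(-9, 5, 9) = 9
I (White): max(-4, -4, 9) = 9
G (Black): min(9, 9, 3) = 3
K (White): max(-1, 7, -5, -2) = 7
L (White): max(-9, 4, -5, -2) = 4
J (Black): min(7, 4) = 4
Root (White): max(-6, -9, 3, 4) = 4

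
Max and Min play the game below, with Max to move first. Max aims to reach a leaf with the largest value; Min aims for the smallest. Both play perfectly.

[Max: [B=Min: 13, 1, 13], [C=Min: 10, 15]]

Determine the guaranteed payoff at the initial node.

B (Min): min(13, 1, 13) = 1
C (Min): min(10, 15) = 10
Root (Max): max(1, 10) = 10

10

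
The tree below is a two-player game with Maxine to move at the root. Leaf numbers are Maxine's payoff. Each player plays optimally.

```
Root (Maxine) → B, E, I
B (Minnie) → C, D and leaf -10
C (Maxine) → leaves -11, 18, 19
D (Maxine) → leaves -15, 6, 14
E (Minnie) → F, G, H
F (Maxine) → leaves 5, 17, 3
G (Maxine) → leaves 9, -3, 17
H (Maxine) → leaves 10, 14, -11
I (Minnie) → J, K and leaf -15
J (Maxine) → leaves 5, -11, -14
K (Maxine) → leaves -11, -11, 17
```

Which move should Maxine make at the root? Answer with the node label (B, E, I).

C (Maxine): max(-11, 18, 19) = 19
D (Maxine): max(-15, 6, 14) = 14
B (Minnie): min(19, 14, -10) = -10
F (Maxine): max(5, 17, 3) = 17
G (Maxine): max(9, -3, 17) = 17
H (Maxine): max(10, 14, -11) = 14
E (Minnie): min(17, 17, 14) = 14
J (Maxine): max(5, -11, -14) = 5
K (Maxine): max(-11, -11, 17) = 17
I (Minnie): min(5, 17, -15) = -15
Root (Maxine): max(-10, 14, -15) = 14
Maxine picks the child with the highest value: E (value 14).

E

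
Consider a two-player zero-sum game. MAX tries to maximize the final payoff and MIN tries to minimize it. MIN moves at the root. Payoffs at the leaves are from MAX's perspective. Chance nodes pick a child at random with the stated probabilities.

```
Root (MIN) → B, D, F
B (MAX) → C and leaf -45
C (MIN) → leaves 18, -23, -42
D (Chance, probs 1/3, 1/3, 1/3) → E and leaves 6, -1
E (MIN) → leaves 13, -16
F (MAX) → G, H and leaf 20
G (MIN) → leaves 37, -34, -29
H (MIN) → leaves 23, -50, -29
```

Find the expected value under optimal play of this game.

C (MIN): min(18, -23, -42) = -42
B (MAX): max(-42, -45) = -42
E (MIN): min(13, -16) = -16
D (Chance): 1/3·-16 + 1/3·6 + 1/3·-1 = -3.67
G (MIN): min(37, -34, -29) = -34
H (MIN): min(23, -50, -29) = -50
F (MAX): max(-34, -50, 20) = 20
Root (MIN): min(-42, -3.67, 20) = -42

-42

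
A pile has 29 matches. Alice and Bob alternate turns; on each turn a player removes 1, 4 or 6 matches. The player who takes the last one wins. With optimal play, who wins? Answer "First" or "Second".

First

i:   0  1  2  3  4  5  6  7  8  9 10 11 12 13 14 15 16 17 18 19 20 21 22 23 24 25 26 27 28 29
     L  W  L  W  W  L  W  L  W  W  L  W  L  W  W  L  W  L  W  W  L  W  L  W  W  L  W  L  W  W
Position 29 is W, so the first player wins.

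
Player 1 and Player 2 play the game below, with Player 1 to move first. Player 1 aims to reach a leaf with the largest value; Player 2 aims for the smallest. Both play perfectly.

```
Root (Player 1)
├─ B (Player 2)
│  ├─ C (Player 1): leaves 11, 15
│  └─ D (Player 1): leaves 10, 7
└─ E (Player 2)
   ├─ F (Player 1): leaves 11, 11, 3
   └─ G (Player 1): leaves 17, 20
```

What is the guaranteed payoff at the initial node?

11

C (Player 1): max(11, 15) = 15
D (Player 1): max(10, 7) = 10
B (Player 2): min(15, 10) = 10
F (Player 1): max(11, 11, 3) = 11
G (Player 1): max(17, 20) = 20
E (Player 2): min(11, 20) = 11
Root (Player 1): max(10, 11) = 11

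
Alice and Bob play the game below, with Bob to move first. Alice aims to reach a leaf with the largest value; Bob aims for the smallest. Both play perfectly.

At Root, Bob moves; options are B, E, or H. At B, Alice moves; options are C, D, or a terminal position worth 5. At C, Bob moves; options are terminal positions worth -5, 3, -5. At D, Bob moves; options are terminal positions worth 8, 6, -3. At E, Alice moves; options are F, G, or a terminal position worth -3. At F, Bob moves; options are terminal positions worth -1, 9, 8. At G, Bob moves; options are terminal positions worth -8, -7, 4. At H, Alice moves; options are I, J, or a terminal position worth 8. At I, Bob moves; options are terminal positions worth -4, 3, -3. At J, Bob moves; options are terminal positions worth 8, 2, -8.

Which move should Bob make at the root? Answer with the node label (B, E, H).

C (Bob): min(-5, 3, -5) = -5
D (Bob): min(8, 6, -3) = -3
B (Alice): max(-5, -3, 5) = 5
F (Bob): min(-1, 9, 8) = -1
G (Bob): min(-8, -7, 4) = -8
E (Alice): max(-1, -8, -3) = -1
I (Bob): min(-4, 3, -3) = -4
J (Bob): min(8, 2, -8) = -8
H (Alice): max(-4, -8, 8) = 8
Root (Bob): min(5, -1, 8) = -1
Bob picks the child with the lowest value: E (value -1).

E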